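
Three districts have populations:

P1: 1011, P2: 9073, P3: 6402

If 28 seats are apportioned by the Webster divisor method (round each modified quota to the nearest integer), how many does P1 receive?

2

Standard divisor 16486/28 ≈ 588.786; standard quotas: P1 1.717, P2 15.410, P3 10.873.
Rounding to the nearest integer gives P1 2, P2 15, P3 11 — total 28, matching the house size, so no adjustment is needed.
P1 receives 2.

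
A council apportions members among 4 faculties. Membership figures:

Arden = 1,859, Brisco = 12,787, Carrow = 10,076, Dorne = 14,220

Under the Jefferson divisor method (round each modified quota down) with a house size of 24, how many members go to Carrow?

6

Standard divisor 38942/24 ≈ 1622.583; standard quotas: Arden 1.146, Brisco 7.881, Carrow 6.210, Dorne 8.764.
Rounding down gives 1, 7, 6, 8 = 22 seats, so the divisor must be adjusted.
With modified divisor 1500: modified quotas Arden 1.239, Brisco 8.525, Carrow 6.717, Dorne 9.480.
Rounding down: Arden 1, Brisco 8, Carrow 6, Dorne 9 (total 24).
Carrow receives 6.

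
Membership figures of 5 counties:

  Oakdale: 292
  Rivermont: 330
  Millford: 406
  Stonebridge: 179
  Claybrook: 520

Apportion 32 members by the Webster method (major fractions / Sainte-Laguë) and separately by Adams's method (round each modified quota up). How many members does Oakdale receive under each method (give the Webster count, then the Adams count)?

Webster: Oakdale 5, Rivermont 6, Millford 8, Stonebridge 3, Claybrook 10.
Adams: Oakdale 6, Rivermont 6, Millford 7, Stonebridge 4, Claybrook 9.
Oakdale gets 5 under Webster and 6 under Adams.

5 and 6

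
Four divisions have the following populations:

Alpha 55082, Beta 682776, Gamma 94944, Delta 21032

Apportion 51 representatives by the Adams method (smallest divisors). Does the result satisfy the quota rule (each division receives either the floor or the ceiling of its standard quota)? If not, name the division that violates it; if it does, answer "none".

Standard quotas: Alpha 3.290, Beta 40.783, Gamma 5.671, Delta 1.256.
Adams allocation: Alpha 4, Beta 39, Gamma 6, Delta 2.
Beta has quota 40.783 (lower 40, upper 41) but receives 39 — outside the quota interval.

Beta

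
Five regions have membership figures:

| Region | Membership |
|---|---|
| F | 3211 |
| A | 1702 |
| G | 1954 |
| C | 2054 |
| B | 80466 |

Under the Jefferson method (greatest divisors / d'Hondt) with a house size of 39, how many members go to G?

Standard divisor 89387/39 ≈ 2291.974; standard quotas: F 1.401, A 0.743, G 0.853, C 0.896, B 35.108.
Rounding down gives 1, 0, 0, 0, 35 = 36 seats, so the divisor must be adjusted.
With modified divisor 2100: modified quotas F 1.529, A 0.810, G 0.930, C 0.978, B 38.317.
Rounding down: F 1, A 0, G 0, C 0, B 38 (total 39).
G receives 0.

0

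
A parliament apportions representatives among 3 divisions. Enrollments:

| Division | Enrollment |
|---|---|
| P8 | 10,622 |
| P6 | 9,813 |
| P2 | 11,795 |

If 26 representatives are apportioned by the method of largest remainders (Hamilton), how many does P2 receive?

Standard divisor: 32230 ÷ 26 ≈ 1239.615.
Standard quotas: P8 8.5688, P6 7.9162, P2 9.5150.
Lower quotas: P8 8, P6 7, P2 9 (sum 24, leaving 2 seats).
Remainders in descending order: P6 0.9162, P8 0.5688, P2 0.5150.
Largest remainders: P6, P8 receive the extra seats.
P2 receives 9.

9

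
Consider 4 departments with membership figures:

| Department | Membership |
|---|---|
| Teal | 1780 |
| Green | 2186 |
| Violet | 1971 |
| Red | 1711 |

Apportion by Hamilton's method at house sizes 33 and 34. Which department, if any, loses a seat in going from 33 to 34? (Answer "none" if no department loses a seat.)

At 33 seats: Teal 8, Green 9, Violet 9, Red 7.
At 34 seats: Teal 8, Green 10, Violet 9, Red 7.
No department's allocation decreased.

none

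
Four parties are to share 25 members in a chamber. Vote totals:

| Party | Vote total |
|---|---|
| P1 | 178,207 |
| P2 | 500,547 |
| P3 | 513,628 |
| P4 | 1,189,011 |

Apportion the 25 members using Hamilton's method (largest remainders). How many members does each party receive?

The standard divisor is 2381393/25 ≈ 95255.72.
Standard quotas: P1 1.8708, P2 5.2548, P3 5.3921, P4 12.4823.
Lower quotas: P1 1, P2 5, P3 5, P4 12 (sum 23, leaving 2 seats).
Remainders in descending order: P1 0.8708, P4 0.4823, P3 0.3921, P2 0.2548.
The surplus seats go to P1, P4.

P1: 2; P2: 5; P3: 5; P4: 13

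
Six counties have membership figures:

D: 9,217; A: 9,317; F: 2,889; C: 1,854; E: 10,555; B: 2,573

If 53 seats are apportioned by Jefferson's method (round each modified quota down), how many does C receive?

2

Standard divisor 36405/53 ≈ 686.887; standard quotas: D 13.419, A 13.564, F 4.206, C 2.699, E 15.366, B 3.746.
Rounding down gives 13, 13, 4, 2, 15, 3 = 50 seats, so the divisor must be adjusted.
With modified divisor 650: modified quotas D 14.180, A 14.334, F 4.445, C 2.852, E 16.238, B 3.958.
Rounding down: D 14, A 14, F 4, C 2, E 16, B 3 (total 53).
C receives 2.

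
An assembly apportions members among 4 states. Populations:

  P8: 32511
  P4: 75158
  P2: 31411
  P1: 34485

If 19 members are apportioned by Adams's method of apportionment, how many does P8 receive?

4

Standard divisor 173565/19 ≈ 9135; standard quotas: P8 3.559, P4 8.227, P2 3.439, P1 3.775.
Rounding up gives 4, 9, 4, 4 = 21 seats, so the divisor must be adjusted.
With modified divisor 10600: modified quotas P8 3.067, P4 7.090, P2 2.963, P1 3.253.
Rounding up: P8 4, P4 8, P2 3, P1 4 (total 19).
P8 receives 4.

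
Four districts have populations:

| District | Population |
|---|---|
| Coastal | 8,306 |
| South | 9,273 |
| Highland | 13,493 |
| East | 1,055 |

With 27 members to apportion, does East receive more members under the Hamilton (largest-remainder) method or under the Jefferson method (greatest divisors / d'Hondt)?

Hamilton: Coastal 7, South 8, Highland 11, East 1.
Jefferson: Coastal 7, South 8, Highland 12, East 0.
East gets 1 under Hamilton and 0 under Jefferson.

Hamilton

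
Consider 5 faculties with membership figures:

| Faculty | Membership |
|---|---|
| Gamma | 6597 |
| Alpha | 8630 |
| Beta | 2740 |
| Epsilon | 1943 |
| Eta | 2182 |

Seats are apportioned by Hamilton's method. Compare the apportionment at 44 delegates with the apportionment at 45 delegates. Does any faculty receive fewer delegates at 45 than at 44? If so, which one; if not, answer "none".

none

At 44 seats: Gamma 13, Alpha 17, Beta 6, Epsilon 4, Eta 4.
At 45 seats: Gamma 13, Alpha 18, Beta 6, Epsilon 4, Eta 4.
No faculty's allocation decreased.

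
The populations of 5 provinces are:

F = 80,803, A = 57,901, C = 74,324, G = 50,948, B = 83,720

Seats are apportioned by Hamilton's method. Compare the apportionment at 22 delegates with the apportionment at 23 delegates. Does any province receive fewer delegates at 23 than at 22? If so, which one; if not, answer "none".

none

At 22 seats: F 5, A 4, C 5, G 3, B 5.
At 23 seats: F 5, A 4, C 5, G 3, B 6.
No province's allocation decreased.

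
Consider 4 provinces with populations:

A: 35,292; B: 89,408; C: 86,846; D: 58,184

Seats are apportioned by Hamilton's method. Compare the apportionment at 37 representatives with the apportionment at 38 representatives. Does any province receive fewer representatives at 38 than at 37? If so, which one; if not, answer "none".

At 37 seats: A 5, B 12, C 12, D 8.
At 38 seats: A 5, B 13, C 12, D 8.
No province's allocation decreased.

none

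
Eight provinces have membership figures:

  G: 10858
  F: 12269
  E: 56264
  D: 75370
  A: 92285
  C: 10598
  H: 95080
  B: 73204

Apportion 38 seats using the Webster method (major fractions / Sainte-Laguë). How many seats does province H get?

Standard divisor 425928/38 ≈ 11208.632; standard quotas: G 0.969, F 1.095, E 5.020, D 6.724, A 8.233, C 0.946, H 8.483, B 6.531.
Rounding to the nearest integer gives G 1, F 1, E 5, D 7, A 8, C 1, H 8, B 7 — total 38, matching the house size, so no adjustment is needed.
H receives 8.

8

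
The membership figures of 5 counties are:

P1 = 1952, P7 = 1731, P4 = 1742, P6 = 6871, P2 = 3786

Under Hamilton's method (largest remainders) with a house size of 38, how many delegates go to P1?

5

The standard divisor is 16082/38 ≈ 423.211.
Standard quotas: P1 4.6124, P7 4.0902, P4 4.1162, P6 16.2354, P2 8.9459.
Lower quotas: P1 4, P7 4, P4 4, P6 16, P2 8 (sum 36, leaving 2 seats).
Remainders in descending order: P2 0.9459, P1 0.6124, P6 0.2354, P4 0.1162, P7 0.0902.
The surplus seats go to P2, P1.
P1 receives 5.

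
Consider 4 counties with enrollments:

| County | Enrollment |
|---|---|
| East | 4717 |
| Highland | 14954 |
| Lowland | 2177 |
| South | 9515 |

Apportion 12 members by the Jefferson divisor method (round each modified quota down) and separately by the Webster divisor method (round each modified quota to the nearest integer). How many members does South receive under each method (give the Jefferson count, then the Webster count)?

Jefferson: East 2, Highland 6, Lowland 0, South 4.
Webster: East 2, Highland 6, Lowland 1, South 3.
South gets 4 under Jefferson and 3 under Webster.

4 and 3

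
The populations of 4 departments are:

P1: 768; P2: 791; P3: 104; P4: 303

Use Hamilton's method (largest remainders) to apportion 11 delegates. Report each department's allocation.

Total 1966; standard divisor 1966/11 ≈ 178.727.
Standard quotas: P1 4.297, P2 4.426, P3 0.582, P4 1.695.
Lower quotas: P1 4, P2 4, P3 0, P4 1 (sum 9, leaving 2 seats).
Remainders in descending order: P4 0.695, P3 0.582, P2 0.426, P1 0.297.
Largest remainders: P4, P3 receive the extra seats.

P1 4, P2 4, P3 1, P4 2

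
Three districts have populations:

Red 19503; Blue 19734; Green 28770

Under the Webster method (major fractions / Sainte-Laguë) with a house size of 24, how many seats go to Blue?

7

Standard divisor 68007/24 ≈ 2833.625; standard quotas: Red 6.883, Blue 6.964, Green 10.153.
Rounding to the nearest integer gives Red 7, Blue 7, Green 10 — total 24, matching the house size, so no adjustment is needed.
Blue receives 7.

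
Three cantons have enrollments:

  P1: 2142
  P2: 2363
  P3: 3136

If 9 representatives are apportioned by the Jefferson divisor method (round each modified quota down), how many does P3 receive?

Standard divisor 7641/9 ≈ 849; standard quotas: P1 2.523, P2 2.783, P3 3.694.
Rounding down gives 2, 2, 3 = 7 seats, so the divisor must be adjusted.
With modified divisor 750: modified quotas P1 2.856, P2 3.151, P3 4.181.
Rounding down: P1 2, P2 3, P3 4 (total 9).
P3 receives 4.

4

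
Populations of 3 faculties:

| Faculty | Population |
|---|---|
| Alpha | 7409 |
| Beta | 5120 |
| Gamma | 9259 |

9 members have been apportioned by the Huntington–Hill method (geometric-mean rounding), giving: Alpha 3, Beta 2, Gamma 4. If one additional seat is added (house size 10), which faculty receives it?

Alpha

Priority for the next seat is population ÷ (√(s·(s+1))).
Priorities: Alpha 2138.794, Beta 2090.231, Gamma 2070.375.
Highest priority: Alpha.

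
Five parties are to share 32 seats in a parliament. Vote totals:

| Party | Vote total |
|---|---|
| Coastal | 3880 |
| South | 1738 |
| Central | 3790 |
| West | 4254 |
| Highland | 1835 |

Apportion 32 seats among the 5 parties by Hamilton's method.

Total 15497; standard divisor 15497/32 ≈ 484.281.
Standard quotas: Coastal 8.012, South 3.589, Central 7.826, West 8.784, Highland 3.789.
Lower quotas: Coastal 8, South 3, Central 7, West 8, Highland 3 (sum 29, leaving 3 seats).
Remainders in descending order: Central 0.826, Highland 0.789, West 0.784, South 0.589, Coastal 0.012.
Largest remainders: Central, Highland, West receive the extra seats.

Coastal: 8, South: 3, Central: 8, West: 9, Highland: 4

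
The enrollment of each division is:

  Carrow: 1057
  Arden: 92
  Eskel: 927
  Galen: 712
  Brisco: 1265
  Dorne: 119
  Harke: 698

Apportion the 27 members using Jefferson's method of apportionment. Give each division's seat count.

Carrow: 6; Arden: 0; Eskel: 5; Galen: 4; Brisco: 8; Dorne: 0; Harke: 4

Standard divisor 4870/27 ≈ 180.37; standard quotas: Carrow 5.860, Arden 0.510, Eskel 5.139, Galen 3.947, Brisco 7.013, Dorne 0.660, Harke 3.870.
Rounding down gives 5, 0, 5, 3, 7, 0, 3 = 23 seats, so the divisor must be adjusted.
With modified divisor 156: modified quotas Carrow 6.776, Arden 0.590, Eskel 5.942, Galen 4.564, Brisco 8.109, Dorne 0.763, Harke 4.474.
Rounding down: Carrow 6, Arden 0, Eskel 5, Galen 4, Brisco 8, Dorne 0, Harke 4 (total 27).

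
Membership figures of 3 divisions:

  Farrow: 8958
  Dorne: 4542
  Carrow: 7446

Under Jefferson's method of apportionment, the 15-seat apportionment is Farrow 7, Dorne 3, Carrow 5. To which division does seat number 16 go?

Priority for the next seat is population ÷ (current seats + 1).
Priorities: Farrow 1119.750, Dorne 1135.500, Carrow 1241.000.
Highest priority: Carrow.

Carrow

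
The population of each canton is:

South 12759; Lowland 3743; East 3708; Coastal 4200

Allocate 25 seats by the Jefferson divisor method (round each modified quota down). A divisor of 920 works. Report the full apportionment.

With modified divisor 920: modified quotas South 13.868, Lowland 4.068, East 4.030, Coastal 4.565.
Rounding down: South 13, Lowland 4, East 4, Coastal 4 (total 25).

South 13; Lowland 4; East 4; Coastal 4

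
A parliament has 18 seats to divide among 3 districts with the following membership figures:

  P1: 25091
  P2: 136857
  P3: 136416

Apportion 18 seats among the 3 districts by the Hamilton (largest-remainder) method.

P1: 2, P2: 8, P3: 8

Total 298364; standard divisor 298364/18 ≈ 16575.778.
Standard quotas: P1 1.5137, P2 8.2564, P3 8.2298.
Lower quotas: P1 1, P2 8, P3 8 (sum 17, leaving 1 seat).
Remainders in descending order: P1 0.5137, P2 0.2564, P3 0.2298.
The surplus seat goes to P1.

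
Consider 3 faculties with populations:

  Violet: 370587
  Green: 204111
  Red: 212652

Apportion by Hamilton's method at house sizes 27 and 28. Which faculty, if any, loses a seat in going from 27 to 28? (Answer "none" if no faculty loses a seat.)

At 27 seats: Violet 13, Green 7, Red 7.
At 28 seats: Violet 13, Green 7, Red 8.
No faculty's allocation decreased.

none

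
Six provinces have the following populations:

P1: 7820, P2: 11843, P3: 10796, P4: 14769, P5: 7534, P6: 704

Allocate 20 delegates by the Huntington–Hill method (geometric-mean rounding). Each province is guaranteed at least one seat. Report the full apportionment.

With divisor 2886: modified quotas P1 2.710, P2 4.104, P3 3.741, P4 5.117, P5 2.611, P6 0.244.
Geometric-mean thresholds: P1 √(2·3)=2.449, P2 √(4·5)=4.472, P3 √(3·4)=3.464, P4 √(5·6)=5.477, P5 √(2·3)=2.449, P6 (min 1).
Each quota rounded against its threshold gives P1 3, P2 4, P3 4, P4 5, P5 3, P6 1 (total 20).

P1: 3; P2: 4; P3: 4; P4: 5; P5: 3; P6: 1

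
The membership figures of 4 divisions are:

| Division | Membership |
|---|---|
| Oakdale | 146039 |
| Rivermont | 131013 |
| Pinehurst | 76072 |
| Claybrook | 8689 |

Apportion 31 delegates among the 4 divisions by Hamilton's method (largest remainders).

Standard divisor: 361813 ÷ 31 ≈ 11671.387.
Standard quotas: Oakdale 12.5126, Rivermont 11.2251, Pinehurst 6.5178, Claybrook 0.7445.
Lower quotas: Oakdale 12, Rivermont 11, Pinehurst 6, Claybrook 0 (sum 29, leaving 2 seats).
Remainders in descending order: Claybrook 0.7445, Pinehurst 0.5178, Oakdale 0.5126, Rivermont 0.2251.
Largest remainders: Claybrook, Pinehurst receive the extra seats.

Oakdale=12; Rivermont=11; Pinehurst=7; Claybrook=1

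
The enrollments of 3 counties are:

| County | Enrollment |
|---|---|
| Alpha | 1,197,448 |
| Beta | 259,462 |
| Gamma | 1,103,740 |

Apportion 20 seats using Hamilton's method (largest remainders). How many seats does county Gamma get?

9

Total 2560650; standard divisor 2560650/20 ≈ 128032.5.
Standard quotas: Alpha 9.3527, Beta 2.0265, Gamma 8.6208.
Lower quotas: Alpha 9, Beta 2, Gamma 8 (sum 19, leaving 1 seat).
Remainders in descending order: Gamma 0.6208, Alpha 0.3527, Beta 0.0265.
Largest remainder: Gamma receives the extra seat.
Gamma receives 9.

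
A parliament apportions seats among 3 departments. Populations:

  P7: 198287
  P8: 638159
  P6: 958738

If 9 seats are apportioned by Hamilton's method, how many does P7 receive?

1

Total 1795184; standard divisor 1795184/9 ≈ 199464.889.
Standard quotas: P7 0.9941, P8 3.1994, P6 4.8066.
Lower quotas: P7 0, P8 3, P6 4 (sum 7, leaving 2 seats).
Remainders in descending order: P7 0.9941, P6 0.8066, P8 0.1994.
The surplus seats go to P7, P6.
P7 receives 1.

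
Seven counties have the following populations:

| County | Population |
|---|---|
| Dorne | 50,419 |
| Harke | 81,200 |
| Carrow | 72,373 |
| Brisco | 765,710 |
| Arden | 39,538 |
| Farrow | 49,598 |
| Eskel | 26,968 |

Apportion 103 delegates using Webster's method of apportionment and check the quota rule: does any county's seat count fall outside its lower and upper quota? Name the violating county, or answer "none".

Standard quotas: Dorne 4.783, Harke 7.703, Carrow 6.865, Brisco 72.636, Arden 3.751, Farrow 4.705, Eskel 2.558.
Webster allocation: Dorne 5, Harke 8, Carrow 7, Brisco 71, Arden 4, Farrow 5, Eskel 3.
Brisco has quota 72.636 (lower 72, upper 73) but receives 71 — outside the quota interval.

Brisco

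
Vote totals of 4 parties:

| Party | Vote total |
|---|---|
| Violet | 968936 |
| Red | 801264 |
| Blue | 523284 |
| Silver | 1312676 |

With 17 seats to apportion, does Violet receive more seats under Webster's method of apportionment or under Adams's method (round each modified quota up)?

Webster

Webster: Violet 5, Red 4, Blue 2, Silver 6.
Adams: Violet 4, Red 4, Blue 3, Silver 6.
Violet gets 5 under Webster and 4 under Adams.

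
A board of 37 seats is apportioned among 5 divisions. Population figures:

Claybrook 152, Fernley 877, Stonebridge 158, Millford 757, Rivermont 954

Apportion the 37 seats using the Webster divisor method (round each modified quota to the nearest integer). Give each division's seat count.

Claybrook: 2, Fernley: 11, Stonebridge: 2, Millford: 10, Rivermont: 12

Standard divisor 2898/37 ≈ 78.324; standard quotas: Claybrook 1.941, Fernley 11.197, Stonebridge 2.017, Millford 9.665, Rivermont 12.180.
Rounding to the nearest integer gives Claybrook 2, Fernley 11, Stonebridge 2, Millford 10, Rivermont 12 — total 37, matching the house size, so no adjustment is needed.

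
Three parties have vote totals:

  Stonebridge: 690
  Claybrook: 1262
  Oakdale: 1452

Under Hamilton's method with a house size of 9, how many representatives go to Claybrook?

Total 3404; standard divisor 3404/9 ≈ 378.222.
Standard quotas: Stonebridge 1.824, Claybrook 3.337, Oakdale 3.839.
Lower quotas: Stonebridge 1, Claybrook 3, Oakdale 3 (sum 7, leaving 2 seats).
Remainders in descending order: Oakdale 0.839, Stonebridge 0.824, Claybrook 0.337.
Largest remainders: Oakdale, Stonebridge receive the extra seats.
Claybrook receives 3.

3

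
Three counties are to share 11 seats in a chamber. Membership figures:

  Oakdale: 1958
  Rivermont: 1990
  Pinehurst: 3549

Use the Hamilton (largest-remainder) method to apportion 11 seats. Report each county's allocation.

Total 7497; standard divisor 7497/11 ≈ 681.545.
Standard quotas: Oakdale 2.873, Rivermont 2.920, Pinehurst 5.207.
Lower quotas: Oakdale 2, Rivermont 2, Pinehurst 5 (sum 9, leaving 2 seats).
Remainders in descending order: Rivermont 0.920, Oakdale 0.873, Pinehurst 0.207.
The surplus seats go to Rivermont, Oakdale.

Oakdale 3, Rivermont 3, Pinehurst 5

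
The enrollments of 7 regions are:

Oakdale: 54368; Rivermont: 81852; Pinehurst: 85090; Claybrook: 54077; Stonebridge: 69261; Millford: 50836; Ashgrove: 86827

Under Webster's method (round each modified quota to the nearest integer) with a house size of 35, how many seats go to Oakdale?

Standard divisor 482311/35 ≈ 13780.314; standard quotas: Oakdale 3.945, Rivermont 5.940, Pinehurst 6.175, Claybrook 3.924, Stonebridge 5.026, Millford 3.689, Ashgrove 6.301.
Rounding to the nearest integer gives Oakdale 4, Rivermont 6, Pinehurst 6, Claybrook 4, Stonebridge 5, Millford 4, Ashgrove 6 — total 35, matching the house size, so no adjustment is needed.
Oakdale receives 4.

4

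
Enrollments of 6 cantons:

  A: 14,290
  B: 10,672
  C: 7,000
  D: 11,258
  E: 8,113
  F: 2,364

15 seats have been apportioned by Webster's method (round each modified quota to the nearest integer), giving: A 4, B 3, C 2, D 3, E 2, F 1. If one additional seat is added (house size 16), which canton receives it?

E

Priority for the next seat is population ÷ (current seats + 0.5).
Priorities: A 3175.556, B 3049.143, C 2800.000, D 3216.571, E 3245.200, F 1576.000.
Highest priority: E.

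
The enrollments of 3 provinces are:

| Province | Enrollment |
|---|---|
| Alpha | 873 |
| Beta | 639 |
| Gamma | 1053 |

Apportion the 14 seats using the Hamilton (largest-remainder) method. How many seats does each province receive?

The standard divisor is 2565/14 ≈ 183.214.
Standard quotas: Alpha 4.765, Beta 3.488, Gamma 5.747.
Lower quotas: Alpha 4, Beta 3, Gamma 5 (sum 12, leaving 2 seats).
Remainders in descending order: Alpha 0.765, Gamma 0.747, Beta 0.488.
The surplus seats go to Alpha, Gamma.

Alpha=5, Beta=3, Gamma=6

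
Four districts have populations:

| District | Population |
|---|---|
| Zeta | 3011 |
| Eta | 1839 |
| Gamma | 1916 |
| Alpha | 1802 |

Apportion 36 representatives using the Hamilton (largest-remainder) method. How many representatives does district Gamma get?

8

Total 8568; standard divisor 8568/36 = 238.
Standard quotas: Zeta 12.651, Eta 7.727, Gamma 8.050, Alpha 7.571.
Lower quotas: Zeta 12, Eta 7, Gamma 8, Alpha 7 (sum 34, leaving 2 seats).
Remainders in descending order: Eta 0.727, Zeta 0.651, Alpha 0.571, Gamma 0.050.
Largest remainders: Eta, Zeta receive the extra seats.
Gamma receives 8.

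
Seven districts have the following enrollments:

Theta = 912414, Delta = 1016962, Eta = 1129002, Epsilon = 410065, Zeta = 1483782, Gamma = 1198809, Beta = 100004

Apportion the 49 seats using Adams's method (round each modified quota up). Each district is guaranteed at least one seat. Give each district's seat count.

Standard divisor 6251038/49 ≈ 127572.204; standard quotas: Theta 7.152, Delta 7.972, Eta 8.850, Epsilon 3.214, Zeta 11.631, Gamma 9.397, Beta 0.784.
Rounding up gives 8, 8, 9, 4, 12, 10, 1 = 52 seats, so the divisor must be adjusted.
With modified divisor 135429: modified quotas Theta 6.737, Delta 7.509, Eta 8.336, Epsilon 3.028, Zeta 10.956, Gamma 8.852, Beta 0.738.
Rounding up: Theta 7, Delta 8, Eta 9, Epsilon 4, Zeta 11, Gamma 9, Beta 1 (total 49).

Theta=7, Delta=8, Eta=9, Epsilon=4, Zeta=11, Gamma=9, Beta=1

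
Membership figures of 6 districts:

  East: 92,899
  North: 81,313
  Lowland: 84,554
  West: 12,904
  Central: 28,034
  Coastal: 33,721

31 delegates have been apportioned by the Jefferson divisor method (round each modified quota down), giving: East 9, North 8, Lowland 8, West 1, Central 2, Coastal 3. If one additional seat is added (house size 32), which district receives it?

Lowland

Priority for the next seat is population ÷ (current seats + 1).
Priorities: East 9289.900, North 9034.778, Lowland 9394.889, West 6452.000, Central 9344.667, Coastal 8430.250.
Highest priority: Lowland.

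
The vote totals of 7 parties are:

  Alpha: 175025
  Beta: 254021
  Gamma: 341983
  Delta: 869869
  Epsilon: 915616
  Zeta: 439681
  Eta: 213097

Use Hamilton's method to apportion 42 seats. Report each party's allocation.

Alpha 2, Beta 3, Gamma 5, Delta 11, Epsilon 12, Zeta 6, Eta 3

The standard divisor is 3209292/42 ≈ 76411.714.
Standard quotas: Alpha 2.2906, Beta 3.3244, Gamma 4.4755, Delta 11.3840, Epsilon 11.9827, Zeta 5.7541, Eta 2.7888.
Lower quotas: Alpha 2, Beta 3, Gamma 4, Delta 11, Epsilon 11, Zeta 5, Eta 2 (sum 38, leaving 4 seats).
Remainders in descending order: Epsilon 0.9827, Eta 0.7888, Zeta 0.7541, Gamma 0.4755, Delta 0.3840, Beta 0.3244, Alpha 0.2906.
The surplus seats go to Epsilon, Eta, Zeta, Gamma.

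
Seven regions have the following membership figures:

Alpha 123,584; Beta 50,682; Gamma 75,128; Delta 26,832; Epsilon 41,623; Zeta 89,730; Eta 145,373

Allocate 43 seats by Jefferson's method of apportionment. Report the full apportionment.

Alpha 10; Beta 4; Gamma 6; Delta 2; Epsilon 3; Zeta 7; Eta 11

Standard divisor 552952/43 ≈ 12859.349; standard quotas: Alpha 9.610, Beta 3.941, Gamma 5.842, Delta 2.087, Epsilon 3.237, Zeta 6.978, Eta 11.305.
Rounding down gives 9, 3, 5, 2, 3, 6, 11 = 39 seats, so the divisor must be adjusted.
With modified divisor 12200: modified quotas Alpha 10.130, Beta 4.154, Gamma 6.158, Delta 2.199, Epsilon 3.412, Zeta 7.355, Eta 11.916.
Rounding down: Alpha 10, Beta 4, Gamma 6, Delta 2, Epsilon 3, Zeta 7, Eta 11 (total 43).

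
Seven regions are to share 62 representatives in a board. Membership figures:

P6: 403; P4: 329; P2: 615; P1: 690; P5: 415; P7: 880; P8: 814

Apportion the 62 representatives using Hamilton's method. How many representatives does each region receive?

P6 6, P4 5, P2 9, P1 11, P5 6, P7 13, P8 12

Standard divisor: 4146 ÷ 62 ≈ 66.871.
Standard quotas: P6 6.027, P4 4.920, P2 9.197, P1 10.318, P5 6.206, P7 13.160, P8 12.173.
Lower quotas: P6 6, P4 4, P2 9, P1 10, P5 6, P7 13, P8 12 (sum 60, leaving 2 seats).
Remainders in descending order: P4 0.920, P1 0.318, P5 0.206, P2 0.197, P8 0.173, P7 0.160, P6 0.027.
The surplus seats go to P4, P1.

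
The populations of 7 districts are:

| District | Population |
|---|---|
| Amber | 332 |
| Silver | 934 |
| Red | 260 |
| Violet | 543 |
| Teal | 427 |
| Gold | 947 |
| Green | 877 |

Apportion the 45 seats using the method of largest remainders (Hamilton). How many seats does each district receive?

Amber=3; Silver=10; Red=3; Violet=6; Teal=4; Gold=10; Green=9

Standard divisor: 4320 ÷ 45 = 96.
Standard quotas: Amber 3.458, Silver 9.729, Red 2.708, Violet 5.656, Teal 4.448, Gold 9.865, Green 9.135.
Lower quotas: Amber 3, Silver 9, Red 2, Violet 5, Teal 4, Gold 9, Green 9 (sum 41, leaving 4 seats).
Remainders in descending order: Gold 0.865, Silver 0.729, Red 0.708, Violet 0.656, Amber 0.458, Teal 0.448, Green 0.135.
The surplus seats go to Gold, Silver, Red, Violet.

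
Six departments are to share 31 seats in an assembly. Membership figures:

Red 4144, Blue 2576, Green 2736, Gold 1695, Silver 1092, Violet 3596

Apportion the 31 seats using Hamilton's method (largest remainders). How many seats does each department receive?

The standard divisor is 15839/31 ≈ 510.935.
Standard quotas: Red 8.111, Blue 5.042, Green 5.355, Gold 3.317, Silver 2.137, Violet 7.038.
Lower quotas: Red 8, Blue 5, Green 5, Gold 3, Silver 2, Violet 7 (sum 30, leaving 1 seat).
Remainders in descending order: Green 0.355, Gold 0.317, Silver 0.137, Red 0.111, Blue 0.042, Violet 0.038.
The surplus seat goes to Green.

Red=8, Blue=5, Green=6, Gold=3, Silver=2, Violet=7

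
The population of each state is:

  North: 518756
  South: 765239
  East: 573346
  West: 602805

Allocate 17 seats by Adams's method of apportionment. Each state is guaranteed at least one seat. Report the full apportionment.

Standard divisor 2460146/17 ≈ 144714.471; standard quotas: North 3.585, South 5.288, East 3.962, West 4.165.
Rounding up gives 4, 6, 4, 5 = 19 seats, so the divisor must be adjusted.
With modified divisor 163000: modified quotas North 3.183, South 4.695, East 3.517, West 3.698.
Rounding up: North 4, South 5, East 4, West 4 (total 17).

North=4, South=5, East=4, West=4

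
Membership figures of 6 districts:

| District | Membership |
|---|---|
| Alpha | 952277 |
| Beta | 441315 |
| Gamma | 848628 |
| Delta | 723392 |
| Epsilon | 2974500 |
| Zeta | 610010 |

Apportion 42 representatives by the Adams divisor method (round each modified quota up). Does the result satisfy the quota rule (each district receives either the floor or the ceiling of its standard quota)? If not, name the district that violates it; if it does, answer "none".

Epsilon

Standard quotas: Alpha 6.106, Beta 2.830, Gamma 5.441, Delta 4.638, Epsilon 19.073, Zeta 3.911.
Adams allocation: Alpha 6, Beta 3, Gamma 6, Delta 5, Epsilon 18, Zeta 4.
Epsilon has quota 19.073 (lower 19, upper 20) but receives 18 — outside the quota interval.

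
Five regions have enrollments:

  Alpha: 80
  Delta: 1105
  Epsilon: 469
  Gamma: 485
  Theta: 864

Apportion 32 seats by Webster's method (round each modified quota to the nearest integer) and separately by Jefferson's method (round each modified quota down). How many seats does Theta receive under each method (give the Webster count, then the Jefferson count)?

9 and 10

Webster: Alpha 1, Delta 12, Epsilon 5, Gamma 5, Theta 9.
Jefferson: Alpha 0, Delta 12, Epsilon 5, Gamma 5, Theta 10.
Theta gets 9 under Webster and 10 under Jefferson.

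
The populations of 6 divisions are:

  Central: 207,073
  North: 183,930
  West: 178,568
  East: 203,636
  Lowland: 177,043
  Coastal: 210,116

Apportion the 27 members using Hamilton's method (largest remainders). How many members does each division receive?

Central 5, North 4, West 4, East 5, Lowland 4, Coastal 5

Standard divisor: 1160366 ÷ 27 ≈ 42976.519.
Standard quotas: Central 4.8183, North 4.2798, West 4.1550, East 4.7383, Lowland 4.1195, Coastal 4.8891.
Lower quotas: Central 4, North 4, West 4, East 4, Lowland 4, Coastal 4 (sum 24, leaving 3 seats).
Remainders in descending order: Coastal 0.8891, Central 0.8183, East 0.7383, North 0.2798, West 0.1550, Lowland 0.1195.
Largest remainders: Coastal, Central, East receive the extra seats.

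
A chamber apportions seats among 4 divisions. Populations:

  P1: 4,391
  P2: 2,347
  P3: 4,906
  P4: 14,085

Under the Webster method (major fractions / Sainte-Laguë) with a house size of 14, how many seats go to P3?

Standard divisor 25729/14 ≈ 1837.786; standard quotas: P1 2.389, P2 1.277, P3 2.670, P4 7.664.
Rounding to the nearest integer gives P1 2, P2 1, P3 3, P4 8 — total 14, matching the house size, so no adjustment is needed.
P3 receives 3.

3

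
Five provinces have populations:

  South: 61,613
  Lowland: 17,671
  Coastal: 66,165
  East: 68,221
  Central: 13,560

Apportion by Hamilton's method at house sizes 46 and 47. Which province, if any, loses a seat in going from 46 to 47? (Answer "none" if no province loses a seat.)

Lowland

At 46 seats: South 12, Lowland 4, Coastal 13, East 14, Central 3.
At 47 seats: South 13, Lowland 3, Coastal 14, East 14, Central 3.
Lowland drops from 4 to 3.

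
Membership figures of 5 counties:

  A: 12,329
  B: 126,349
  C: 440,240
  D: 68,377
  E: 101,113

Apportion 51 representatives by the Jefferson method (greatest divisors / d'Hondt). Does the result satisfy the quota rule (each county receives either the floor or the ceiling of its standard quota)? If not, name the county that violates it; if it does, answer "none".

C

Standard quotas: A 0.840, B 8.610, C 30.000, D 4.660, E 6.890.
Jefferson allocation: A 0, B 9, C 31, D 4, E 7.
C has quota 30.000 (lower 30, upper 30) but receives 31 — outside the quota interval.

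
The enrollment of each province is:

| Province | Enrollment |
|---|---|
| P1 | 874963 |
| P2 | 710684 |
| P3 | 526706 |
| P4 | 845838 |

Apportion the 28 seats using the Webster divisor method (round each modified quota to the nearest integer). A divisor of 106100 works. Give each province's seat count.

With modified divisor 106100: modified quotas P1 8.247, P2 6.698, P3 4.964, P4 7.972.
Rounding to the nearest integer: P1 8, P2 7, P3 5, P4 8 (total 28).

P1: 8, P2: 7, P3: 5, P4: 8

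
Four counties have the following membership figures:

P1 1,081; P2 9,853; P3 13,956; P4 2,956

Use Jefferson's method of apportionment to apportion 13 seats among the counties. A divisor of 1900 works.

P1: 0; P2: 5; P3: 7; P4: 1

With modified divisor 1900: modified quotas P1 0.569, P2 5.186, P3 7.345, P4 1.556.
Rounding down: P1 0, P2 5, P3 7, P4 1 (total 13).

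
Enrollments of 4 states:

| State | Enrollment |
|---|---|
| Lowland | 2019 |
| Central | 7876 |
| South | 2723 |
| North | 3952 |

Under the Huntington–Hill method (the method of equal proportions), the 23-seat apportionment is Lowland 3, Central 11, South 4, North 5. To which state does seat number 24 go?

North

Priority for the next seat is population ÷ (√(s·(s+1))).
Priorities: Lowland 582.835, Central 685.518, South 608.881, North 721.533.
Highest priority: North.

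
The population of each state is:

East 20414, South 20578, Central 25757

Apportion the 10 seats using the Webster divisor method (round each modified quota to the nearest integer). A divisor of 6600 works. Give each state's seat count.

East 3, South 3, Central 4

With modified divisor 6600: modified quotas East 3.093, South 3.118, Central 3.903.
Rounding to the nearest integer: East 3, South 3, Central 4 (total 10).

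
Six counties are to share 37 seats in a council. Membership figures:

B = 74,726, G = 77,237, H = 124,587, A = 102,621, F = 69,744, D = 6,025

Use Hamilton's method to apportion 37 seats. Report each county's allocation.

B 6, G 6, H 10, A 8, F 6, D 1

The standard divisor is 454940/37 ≈ 12295.676.
Standard quotas: B 6.0774, G 6.2816, H 10.1326, A 8.3461, F 5.6722, D 0.4900.
Lower quotas: B 6, G 6, H 10, A 8, F 5, D 0 (sum 35, leaving 2 seats).
Remainders in descending order: F 0.6722, D 0.4900, A 0.3461, G 0.2816, H 0.1326, B 0.0774.
Largest remainders: F, D receive the extra seats.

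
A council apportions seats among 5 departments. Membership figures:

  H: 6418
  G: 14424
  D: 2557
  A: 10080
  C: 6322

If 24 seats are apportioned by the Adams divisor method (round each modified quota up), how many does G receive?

8

Standard divisor 39801/24 ≈ 1658.375; standard quotas: H 3.870, G 8.698, D 1.542, A 6.078, C 3.812.
Rounding up gives 4, 9, 2, 7, 4 = 26 seats, so the divisor must be adjusted.
With modified divisor 1900: modified quotas H 3.378, G 7.592, D 1.346, A 5.305, C 3.327.
Rounding up: H 4, G 8, D 2, A 6, C 4 (total 24).
G receives 8.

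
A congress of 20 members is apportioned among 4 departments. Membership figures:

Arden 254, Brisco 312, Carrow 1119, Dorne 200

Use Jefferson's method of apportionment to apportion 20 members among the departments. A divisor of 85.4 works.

Arden 2, Brisco 3, Carrow 13, Dorne 2

With modified divisor 85.4: modified quotas Arden 2.974, Brisco 3.653, Carrow 13.103, Dorne 2.342.
Rounding down: Arden 2, Brisco 3, Carrow 13, Dorne 2 (total 20).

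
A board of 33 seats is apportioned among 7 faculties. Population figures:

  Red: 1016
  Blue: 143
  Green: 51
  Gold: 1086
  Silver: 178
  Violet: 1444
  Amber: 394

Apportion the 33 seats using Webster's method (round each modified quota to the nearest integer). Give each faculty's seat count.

Standard divisor 4312/33 ≈ 130.667; standard quotas: Red 7.776, Blue 1.094, Green 0.390, Gold 8.311, Silver 1.362, Violet 11.051, Amber 3.015.
Rounding to the nearest integer gives 8, 1, 0, 8, 1, 11, 3 = 32 seats, so the divisor must be adjusted.
With modified divisor 127: modified quotas Red 8.000, Blue 1.126, Green 0.402, Gold 8.551, Silver 1.402, Violet 11.370, Amber 3.102.
Rounding to the nearest integer: Red 8, Blue 1, Green 0, Gold 9, Silver 1, Violet 11, Amber 3 (total 33).

Red: 8, Blue: 1, Green: 0, Gold: 9, Silver: 1, Violet: 11, Amber: 3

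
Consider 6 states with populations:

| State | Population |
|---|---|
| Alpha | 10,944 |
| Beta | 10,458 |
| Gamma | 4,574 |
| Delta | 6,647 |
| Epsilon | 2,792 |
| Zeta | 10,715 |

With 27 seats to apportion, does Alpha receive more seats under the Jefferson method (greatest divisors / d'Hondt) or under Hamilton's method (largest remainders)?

Jefferson: Alpha 7, Beta 6, Gamma 2, Delta 4, Epsilon 1, Zeta 7.
Hamilton: Alpha 6, Beta 6, Gamma 3, Delta 4, Epsilon 2, Zeta 6.
Alpha gets 7 under Jefferson and 6 under Hamilton.

Jefferson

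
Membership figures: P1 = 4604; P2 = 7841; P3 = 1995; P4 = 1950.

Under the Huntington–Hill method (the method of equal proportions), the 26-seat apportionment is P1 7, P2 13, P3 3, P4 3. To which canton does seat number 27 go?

P1

Priority for the next seat is population ÷ (√(s·(s+1))).
Priorities: P1 615.235, P2 581.214, P3 575.907, P4 562.917.
Highest priority: P1.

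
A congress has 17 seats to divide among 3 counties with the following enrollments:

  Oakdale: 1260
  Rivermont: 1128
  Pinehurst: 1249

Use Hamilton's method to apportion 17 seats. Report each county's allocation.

Oakdale: 6; Rivermont: 5; Pinehurst: 6

Standard divisor: 3637 ÷ 17 ≈ 213.941.
Standard quotas: Oakdale 5.889, Rivermont 5.272, Pinehurst 5.838.
Lower quotas: Oakdale 5, Rivermont 5, Pinehurst 5 (sum 15, leaving 2 seats).
Remainders in descending order: Oakdale 0.889, Pinehurst 0.838, Rivermont 0.272.
The surplus seats go to Oakdale, Pinehurst.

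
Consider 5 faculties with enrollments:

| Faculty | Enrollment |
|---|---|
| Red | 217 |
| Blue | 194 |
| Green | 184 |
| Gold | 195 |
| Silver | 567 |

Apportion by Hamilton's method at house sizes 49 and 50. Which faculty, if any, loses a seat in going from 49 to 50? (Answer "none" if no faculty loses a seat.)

none

At 49 seats: Red 8, Blue 7, Green 7, Gold 7, Silver 20.
At 50 seats: Red 8, Blue 7, Green 7, Gold 7, Silver 21.
No faculty's allocation decreased.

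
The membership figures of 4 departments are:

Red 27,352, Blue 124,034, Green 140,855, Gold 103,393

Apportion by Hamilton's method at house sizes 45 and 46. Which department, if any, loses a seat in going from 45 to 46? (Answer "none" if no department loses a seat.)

none

At 45 seats: Red 3, Blue 14, Green 16, Gold 12.
At 46 seats: Red 3, Blue 15, Green 16, Gold 12.
No department's allocation decreased.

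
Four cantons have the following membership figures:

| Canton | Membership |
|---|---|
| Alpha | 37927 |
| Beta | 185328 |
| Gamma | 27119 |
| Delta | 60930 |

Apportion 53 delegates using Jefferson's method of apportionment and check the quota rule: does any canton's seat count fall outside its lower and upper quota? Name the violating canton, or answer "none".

Standard quotas: Alpha 6.457, Beta 31.552, Gamma 4.617, Delta 10.373.
Jefferson allocation: Alpha 6, Beta 33, Gamma 4, Delta 10.
Beta has quota 31.552 (lower 31, upper 32) but receives 33 — outside the quota interval.

Beta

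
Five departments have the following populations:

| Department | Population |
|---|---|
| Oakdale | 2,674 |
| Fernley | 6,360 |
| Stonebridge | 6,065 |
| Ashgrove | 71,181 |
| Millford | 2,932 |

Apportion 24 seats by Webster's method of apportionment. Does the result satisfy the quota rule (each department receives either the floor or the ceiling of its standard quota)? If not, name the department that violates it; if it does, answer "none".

Standard quotas: Oakdale 0.719, Fernley 1.711, Stonebridge 1.632, Ashgrove 19.149, Millford 0.789.
Webster allocation: Oakdale 1, Fernley 2, Stonebridge 2, Ashgrove 18, Millford 1.
Ashgrove has quota 19.149 (lower 19, upper 20) but receives 18 — outside the quota interval.

Ashgrove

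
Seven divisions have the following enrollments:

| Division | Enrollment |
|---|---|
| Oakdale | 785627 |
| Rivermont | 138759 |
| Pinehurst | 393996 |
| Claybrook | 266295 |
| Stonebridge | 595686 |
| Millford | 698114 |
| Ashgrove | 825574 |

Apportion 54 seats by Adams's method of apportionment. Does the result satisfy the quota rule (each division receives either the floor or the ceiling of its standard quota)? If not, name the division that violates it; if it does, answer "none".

Standard quotas: Oakdale 11.453, Rivermont 2.023, Pinehurst 5.744, Claybrook 3.882, Stonebridge 8.684, Millford 10.178, Ashgrove 12.036.
Adams allocation: Oakdale 11, Rivermont 2, Pinehurst 6, Claybrook 4, Stonebridge 9, Millford 10, Ashgrove 12.
Every allocation lies between the lower and upper quota.

none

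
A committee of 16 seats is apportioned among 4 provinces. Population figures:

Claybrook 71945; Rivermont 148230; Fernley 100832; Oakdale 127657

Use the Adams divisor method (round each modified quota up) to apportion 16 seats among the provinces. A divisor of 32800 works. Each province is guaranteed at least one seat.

Claybrook=3, Rivermont=5, Fernley=4, Oakdale=4

With modified divisor 32800: modified quotas Claybrook 2.193, Rivermont 4.519, Fernley 3.074, Oakdale 3.892.
Rounding up: Claybrook 3, Rivermont 5, Fernley 4, Oakdale 4 (total 16).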